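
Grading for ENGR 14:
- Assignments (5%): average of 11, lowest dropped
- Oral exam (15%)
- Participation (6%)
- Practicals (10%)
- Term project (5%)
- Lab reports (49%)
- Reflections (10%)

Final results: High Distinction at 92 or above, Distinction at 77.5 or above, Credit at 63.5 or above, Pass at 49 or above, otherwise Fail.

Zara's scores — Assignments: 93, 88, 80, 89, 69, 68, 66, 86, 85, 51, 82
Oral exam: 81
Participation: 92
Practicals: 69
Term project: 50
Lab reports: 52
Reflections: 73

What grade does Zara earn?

Credit

Assignments: drop 51 → average of remaining 10 = 806/10 = 80.6
Weighted total:
  Assignments 80.6 × 0.05 = 4.03
  Oral exam 81 × 0.15 = 12.15
  Participation 92 × 0.06 = 5.52
  Practicals 69 × 0.1 = 6.9
  Term project 50 × 0.05 = 2.5
  Lab reports 52 × 0.49 = 25.48
  Reflections 73 × 0.1 = 7.3
Sum = 63.88
63.88 is ≥ 63.5 and < 77.5 → Credit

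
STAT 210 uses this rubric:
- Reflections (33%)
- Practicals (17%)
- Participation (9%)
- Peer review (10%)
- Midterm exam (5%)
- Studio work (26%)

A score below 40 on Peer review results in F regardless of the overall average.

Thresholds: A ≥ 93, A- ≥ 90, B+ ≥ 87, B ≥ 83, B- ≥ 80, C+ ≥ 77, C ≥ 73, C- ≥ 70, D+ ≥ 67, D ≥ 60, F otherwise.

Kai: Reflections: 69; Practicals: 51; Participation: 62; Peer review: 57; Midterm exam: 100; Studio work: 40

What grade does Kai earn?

F

Peer review score 57 ≥ 40: minimum met.
Weighted total:
  Reflections 69 × 0.33 = 22.77
  Practicals 51 × 0.17 = 8.67
  Participation 62 × 0.09 = 5.58
  Peer review 57 × 0.1 = 5.7
  Midterm exam 100 × 0.05 = 5
  Studio work 40 × 0.26 = 10.4
Sum = 58.12
58.12 < 60 → F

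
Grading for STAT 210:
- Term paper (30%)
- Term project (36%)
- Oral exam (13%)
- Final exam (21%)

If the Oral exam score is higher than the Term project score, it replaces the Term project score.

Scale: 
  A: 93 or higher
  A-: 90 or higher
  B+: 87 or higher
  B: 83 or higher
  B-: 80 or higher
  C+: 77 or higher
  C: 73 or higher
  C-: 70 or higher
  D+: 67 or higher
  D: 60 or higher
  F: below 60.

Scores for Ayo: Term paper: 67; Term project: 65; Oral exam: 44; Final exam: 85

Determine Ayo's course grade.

D+

Oral exam (44) ≤ Term project (65), so Term project stays at 65.
Weighted total:
  Term paper 67 × 0.3 = 20.1
  Term project 65 × 0.36 = 23.4
  Oral exam 44 × 0.13 = 5.72
  Final exam 85 × 0.21 = 17.85
Sum = 67.07
67.07 is ≥ 67 and < 70 → D+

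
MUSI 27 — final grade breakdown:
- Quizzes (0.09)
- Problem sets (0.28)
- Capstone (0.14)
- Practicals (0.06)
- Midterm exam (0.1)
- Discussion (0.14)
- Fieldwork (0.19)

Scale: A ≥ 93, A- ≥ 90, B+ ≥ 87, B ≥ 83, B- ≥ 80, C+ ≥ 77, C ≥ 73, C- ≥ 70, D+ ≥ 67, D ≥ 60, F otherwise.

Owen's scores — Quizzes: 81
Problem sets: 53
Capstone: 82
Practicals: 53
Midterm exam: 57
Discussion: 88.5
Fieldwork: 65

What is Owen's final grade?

D+

Weighted total:
  Quizzes 81 × 0.09 = 7.29
  Problem sets 53 × 0.28 = 14.84
  Capstone 82 × 0.14 = 11.48
  Practicals 53 × 0.06 = 3.18
  Midterm exam 57 × 0.1 = 5.7
  Discussion 88.5 × 0.14 = 12.39
  Fieldwork 65 × 0.19 = 12.35
Sum = 67.23
67.23 is ≥ 67 and < 70 → D+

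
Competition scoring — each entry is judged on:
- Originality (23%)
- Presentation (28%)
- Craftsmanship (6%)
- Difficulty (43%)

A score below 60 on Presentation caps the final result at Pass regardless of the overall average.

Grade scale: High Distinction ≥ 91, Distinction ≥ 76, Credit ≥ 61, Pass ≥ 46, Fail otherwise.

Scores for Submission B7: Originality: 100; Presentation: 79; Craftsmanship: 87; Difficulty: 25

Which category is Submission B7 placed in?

Credit

Presentation score 79 ≥ 60: minimum met.
Weighted total:
  Originality 100 × 0.23 = 23
  Presentation 79 × 0.28 = 22.12
  Craftsmanship 87 × 0.06 = 5.22
  Difficulty 25 × 0.43 = 10.75
Sum = 61.09
61.09 is ≥ 61 and < 76 → Credit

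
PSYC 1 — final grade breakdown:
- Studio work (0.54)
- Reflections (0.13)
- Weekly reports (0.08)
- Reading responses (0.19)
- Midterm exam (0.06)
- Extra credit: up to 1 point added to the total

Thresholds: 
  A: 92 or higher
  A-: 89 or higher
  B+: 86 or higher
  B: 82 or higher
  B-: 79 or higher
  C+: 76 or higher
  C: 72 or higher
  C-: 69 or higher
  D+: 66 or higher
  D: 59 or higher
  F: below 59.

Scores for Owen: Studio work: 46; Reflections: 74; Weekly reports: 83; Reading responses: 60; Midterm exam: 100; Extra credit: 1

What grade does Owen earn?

D

Weighted total:
  Studio work 46 × 0.54 = 24.84
  Reflections 74 × 0.13 = 9.62
  Weekly reports 83 × 0.08 = 6.64
  Reading responses 60 × 0.19 = 11.4
  Midterm exam 100 × 0.06 = 6
Sum = 58.5
Extra credit: 58.5 + 1 = 59.5
59.5 is ≥ 59 and < 66 → D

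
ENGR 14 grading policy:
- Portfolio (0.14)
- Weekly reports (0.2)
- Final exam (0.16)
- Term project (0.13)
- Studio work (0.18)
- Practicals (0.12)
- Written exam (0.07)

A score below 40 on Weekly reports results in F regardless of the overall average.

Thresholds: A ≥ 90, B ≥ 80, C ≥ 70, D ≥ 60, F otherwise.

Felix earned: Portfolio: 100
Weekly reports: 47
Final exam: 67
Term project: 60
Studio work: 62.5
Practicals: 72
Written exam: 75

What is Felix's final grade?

D

Weekly reports score 47 ≥ 40: minimum met.
Weighted total:
  Portfolio 100 × 0.14 = 14
  Weekly reports 47 × 0.2 = 9.4
  Final exam 67 × 0.16 = 10.72
  Term project 60 × 0.13 = 7.8
  Studio work 62.5 × 0.18 = 11.25
  Practicals 72 × 0.12 = 8.64
  Written exam 75 × 0.07 = 5.25
Sum = 67.06
67.06 is ≥ 60 and < 70 → D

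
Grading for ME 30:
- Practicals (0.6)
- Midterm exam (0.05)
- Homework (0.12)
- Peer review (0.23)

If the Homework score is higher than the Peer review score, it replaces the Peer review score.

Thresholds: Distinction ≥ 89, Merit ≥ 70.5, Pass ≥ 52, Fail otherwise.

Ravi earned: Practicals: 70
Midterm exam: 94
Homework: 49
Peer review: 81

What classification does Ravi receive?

Homework (49) ≤ Peer review (81), so Peer review stays at 81.
Weighted total:
  Practicals 70 × 0.6 = 42
  Midterm exam 94 × 0.05 = 4.7
  Homework 49 × 0.12 = 5.88
  Peer review 81 × 0.23 = 18.63
Sum = 71.21
71.21 is ≥ 70.5 and < 89 → Merit

Merit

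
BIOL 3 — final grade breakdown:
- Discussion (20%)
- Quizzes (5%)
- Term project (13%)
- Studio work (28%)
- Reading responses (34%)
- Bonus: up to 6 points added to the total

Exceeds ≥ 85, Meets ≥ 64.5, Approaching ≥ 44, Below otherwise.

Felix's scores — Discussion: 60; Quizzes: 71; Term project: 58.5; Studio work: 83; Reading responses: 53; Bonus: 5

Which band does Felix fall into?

Weighted total:
  Discussion 60 × 0.2 = 12
  Quizzes 71 × 0.05 = 3.55
  Term project 58.5 × 0.13 = 7.605
  Studio work 83 × 0.28 = 23.24
  Reading responses 53 × 0.34 = 18.02
Sum = 64.415
Bonus: 64.415 + 5 = 69.415
69.415 is ≥ 64.5 and < 85 → Meets

Meets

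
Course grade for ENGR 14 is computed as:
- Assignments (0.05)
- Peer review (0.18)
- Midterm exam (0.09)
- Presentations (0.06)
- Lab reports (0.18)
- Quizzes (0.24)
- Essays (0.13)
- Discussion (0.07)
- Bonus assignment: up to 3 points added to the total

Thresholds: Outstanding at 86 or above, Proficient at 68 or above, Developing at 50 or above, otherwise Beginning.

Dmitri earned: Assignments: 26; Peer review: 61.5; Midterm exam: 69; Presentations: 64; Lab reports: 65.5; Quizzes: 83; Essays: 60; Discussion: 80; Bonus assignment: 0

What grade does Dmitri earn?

Developing

Weighted total:
  Assignments 26 × 0.05 = 1.3
  Peer review 61.5 × 0.18 = 11.07
  Midterm exam 69 × 0.09 = 6.21
  Presentations 64 × 0.06 = 3.84
  Lab reports 65.5 × 0.18 = 11.79
  Quizzes 83 × 0.24 = 19.92
  Essays 60 × 0.13 = 7.8
  Discussion 80 × 0.07 = 5.6
Sum = 67.53
Bonus assignment: 67.53 + 0 = 67.53
67.53 is ≥ 50 and < 68 → Developing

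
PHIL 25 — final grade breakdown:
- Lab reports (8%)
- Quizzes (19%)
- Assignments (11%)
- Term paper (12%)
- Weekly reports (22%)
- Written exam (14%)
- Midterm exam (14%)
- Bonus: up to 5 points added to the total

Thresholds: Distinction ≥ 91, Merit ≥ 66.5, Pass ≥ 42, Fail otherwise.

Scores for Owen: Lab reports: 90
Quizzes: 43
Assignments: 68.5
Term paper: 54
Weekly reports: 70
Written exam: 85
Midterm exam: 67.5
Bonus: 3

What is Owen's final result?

Weighted total:
  Lab reports 90 × 0.08 = 7.2
  Quizzes 43 × 0.19 = 8.17
  Assignments 68.5 × 0.11 = 7.535
  Term paper 54 × 0.12 = 6.48
  Weekly reports 70 × 0.22 = 15.4
  Written exam 85 × 0.14 = 11.9
  Midterm exam 67.5 × 0.14 = 9.45
Sum = 66.135
Bonus: 66.135 + 3 = 69.135
69.135 is ≥ 66.5 and < 91 → Merit

Merit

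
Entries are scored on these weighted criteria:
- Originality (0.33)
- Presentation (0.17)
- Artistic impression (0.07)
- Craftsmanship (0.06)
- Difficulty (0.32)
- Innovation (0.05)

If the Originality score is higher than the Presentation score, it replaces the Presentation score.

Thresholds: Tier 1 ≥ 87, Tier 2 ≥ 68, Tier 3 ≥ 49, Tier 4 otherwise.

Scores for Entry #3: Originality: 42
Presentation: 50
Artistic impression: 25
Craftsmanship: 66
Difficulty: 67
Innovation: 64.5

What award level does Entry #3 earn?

Originality (42) ≤ Presentation (50), so Presentation stays at 50.
Weighted total:
  Originality 42 × 0.33 = 13.86
  Presentation 50 × 0.17 = 8.5
  Artistic impression 25 × 0.07 = 1.75
  Craftsmanship 66 × 0.06 = 3.96
  Difficulty 67 × 0.32 = 21.44
  Innovation 64.5 × 0.05 = 3.225
Sum = 52.735
52.735 is ≥ 49 and < 68 → Tier 3

Tier 3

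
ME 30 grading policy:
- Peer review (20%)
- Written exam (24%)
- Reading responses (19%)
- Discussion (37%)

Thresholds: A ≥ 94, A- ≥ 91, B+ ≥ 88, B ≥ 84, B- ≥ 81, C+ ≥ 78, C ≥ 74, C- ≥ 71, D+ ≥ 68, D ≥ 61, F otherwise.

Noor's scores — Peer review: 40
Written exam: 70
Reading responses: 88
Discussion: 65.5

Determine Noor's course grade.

D

Weighted total:
  Peer review 40 × 0.2 = 8
  Written exam 70 × 0.24 = 16.8
  Reading responses 88 × 0.19 = 16.72
  Discussion 65.5 × 0.37 = 24.235
Sum = 65.755
65.755 is ≥ 61 and < 68 → D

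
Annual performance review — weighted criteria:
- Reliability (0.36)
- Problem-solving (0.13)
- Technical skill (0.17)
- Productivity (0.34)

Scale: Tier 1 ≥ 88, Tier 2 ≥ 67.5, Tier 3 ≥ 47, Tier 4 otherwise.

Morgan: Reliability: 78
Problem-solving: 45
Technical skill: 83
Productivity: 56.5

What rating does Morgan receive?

Tier 3

Weighted total:
  Reliability 78 × 0.36 = 28.08
  Problem-solving 45 × 0.13 = 5.85
  Technical skill 83 × 0.17 = 14.11
  Productivity 56.5 × 0.34 = 19.21
Sum = 67.25
67.25 is ≥ 47 and < 67.5 → Tier 3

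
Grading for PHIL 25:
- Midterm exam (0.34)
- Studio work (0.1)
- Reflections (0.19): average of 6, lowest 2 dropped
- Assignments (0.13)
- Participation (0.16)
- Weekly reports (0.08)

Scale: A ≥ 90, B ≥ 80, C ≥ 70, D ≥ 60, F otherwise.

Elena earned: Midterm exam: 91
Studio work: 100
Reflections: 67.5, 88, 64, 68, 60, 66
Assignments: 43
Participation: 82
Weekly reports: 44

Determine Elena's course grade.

C

Reflections: drop 60, 64 → average of remaining 4 = 289.5/4 = 72.375
Weighted total:
  Midterm exam 91 × 0.34 = 30.94
  Studio work 100 × 0.1 = 10
  Reflections 72.375 × 0.19 = 13.75125
  Assignments 43 × 0.13 = 5.59
  Participation 82 × 0.16 = 13.12
  Weekly reports 44 × 0.08 = 3.52
Sum = 76.92125
76.92125 is ≥ 70 and < 80 → C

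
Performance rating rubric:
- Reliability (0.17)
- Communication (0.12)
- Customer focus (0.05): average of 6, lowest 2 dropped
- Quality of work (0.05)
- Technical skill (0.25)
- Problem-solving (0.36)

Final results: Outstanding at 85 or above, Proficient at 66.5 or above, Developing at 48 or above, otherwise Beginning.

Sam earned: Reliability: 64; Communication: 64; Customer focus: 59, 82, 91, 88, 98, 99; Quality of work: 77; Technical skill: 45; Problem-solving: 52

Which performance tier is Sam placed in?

Customer focus: drop 59, 82 → average of remaining 4 = 376/4 = 94
Weighted total:
  Reliability 64 × 0.17 = 10.88
  Communication 64 × 0.12 = 7.68
  Customer focus 94 × 0.05 = 4.7
  Quality of work 77 × 0.05 = 3.85
  Technical skill 45 × 0.25 = 11.25
  Problem-solving 52 × 0.36 = 18.72
Sum = 57.08
57.08 is ≥ 48 and < 66.5 → Developing

Developing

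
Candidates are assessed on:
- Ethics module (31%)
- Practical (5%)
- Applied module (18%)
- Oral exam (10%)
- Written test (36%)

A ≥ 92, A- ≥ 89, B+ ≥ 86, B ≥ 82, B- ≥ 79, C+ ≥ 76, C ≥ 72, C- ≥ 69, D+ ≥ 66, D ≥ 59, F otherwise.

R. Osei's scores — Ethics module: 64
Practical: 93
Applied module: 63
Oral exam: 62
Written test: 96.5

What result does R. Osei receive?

C+

Weighted total:
  Ethics module 64 × 0.31 = 19.84
  Practical 93 × 0.05 = 4.65
  Applied module 63 × 0.18 = 11.34
  Oral exam 62 × 0.1 = 6.2
  Written test 96.5 × 0.36 = 34.74
Sum = 76.77
76.77 is ≥ 76 and < 79 → C+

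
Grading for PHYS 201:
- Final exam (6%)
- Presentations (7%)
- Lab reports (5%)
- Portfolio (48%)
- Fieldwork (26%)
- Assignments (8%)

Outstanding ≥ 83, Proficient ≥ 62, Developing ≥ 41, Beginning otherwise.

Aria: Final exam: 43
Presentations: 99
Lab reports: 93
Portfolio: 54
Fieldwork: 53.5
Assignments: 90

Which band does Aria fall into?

Developing

Weighted total:
  Final exam 43 × 0.06 = 2.58
  Presentations 99 × 0.07 = 6.93
  Lab reports 93 × 0.05 = 4.65
  Portfolio 54 × 0.48 = 25.92
  Fieldwork 53.5 × 0.26 = 13.91
  Assignments 90 × 0.08 = 7.2
Sum = 61.19
61.19 is ≥ 41 and < 62 → Developing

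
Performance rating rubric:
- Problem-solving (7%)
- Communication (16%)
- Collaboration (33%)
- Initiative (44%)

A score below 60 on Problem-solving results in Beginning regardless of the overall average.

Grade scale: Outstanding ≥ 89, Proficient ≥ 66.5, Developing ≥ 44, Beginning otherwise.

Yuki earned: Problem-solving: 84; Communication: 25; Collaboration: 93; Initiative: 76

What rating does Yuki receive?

Problem-solving score 84 ≥ 60: minimum met.
Weighted total:
  Problem-solving 84 × 0.07 = 5.88
  Communication 25 × 0.16 = 4
  Collaboration 93 × 0.33 = 30.69
  Initiative 76 × 0.44 = 33.44
Sum = 74.01
74.01 is ≥ 66.5 and < 89 → Proficient

Proficient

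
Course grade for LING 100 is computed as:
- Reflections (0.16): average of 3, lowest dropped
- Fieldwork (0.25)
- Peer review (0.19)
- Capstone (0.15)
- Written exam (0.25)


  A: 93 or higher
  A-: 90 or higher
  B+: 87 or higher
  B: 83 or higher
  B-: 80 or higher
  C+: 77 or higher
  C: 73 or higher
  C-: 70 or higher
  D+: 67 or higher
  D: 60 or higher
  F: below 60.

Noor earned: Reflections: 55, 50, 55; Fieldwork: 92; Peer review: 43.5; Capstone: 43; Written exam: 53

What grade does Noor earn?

F

Reflections: drop 50 → average of remaining 2 = 110/2 = 55
Weighted total:
  Reflections 55 × 0.16 = 8.8
  Fieldwork 92 × 0.25 = 23
  Peer review 43.5 × 0.19 = 8.265
  Capstone 43 × 0.15 = 6.45
  Written exam 53 × 0.25 = 13.25
Sum = 59.765
59.765 < 60 → F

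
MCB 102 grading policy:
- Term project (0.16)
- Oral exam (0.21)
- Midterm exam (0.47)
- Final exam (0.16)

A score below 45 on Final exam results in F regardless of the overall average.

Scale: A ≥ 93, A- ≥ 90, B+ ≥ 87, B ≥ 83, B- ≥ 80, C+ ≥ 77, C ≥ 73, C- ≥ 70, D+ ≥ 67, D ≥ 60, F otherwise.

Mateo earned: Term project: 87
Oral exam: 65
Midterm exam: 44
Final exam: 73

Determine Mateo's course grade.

Final exam score 73 ≥ 45: minimum met.
Weighted total:
  Term project 87 × 0.16 = 13.92
  Oral exam 65 × 0.21 = 13.65
  Midterm exam 44 × 0.47 = 20.68
  Final exam 73 × 0.16 = 11.68
Sum = 59.93
59.93 < 60 → F

F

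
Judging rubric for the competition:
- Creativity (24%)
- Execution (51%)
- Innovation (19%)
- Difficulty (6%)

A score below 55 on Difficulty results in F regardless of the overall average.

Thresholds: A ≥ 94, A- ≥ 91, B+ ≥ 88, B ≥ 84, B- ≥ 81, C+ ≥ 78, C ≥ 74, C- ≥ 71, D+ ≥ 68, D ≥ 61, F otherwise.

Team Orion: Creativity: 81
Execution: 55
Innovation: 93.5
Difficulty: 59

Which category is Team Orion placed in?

Difficulty score 59 ≥ 55: minimum met.
Weighted total:
  Creativity 81 × 0.24 = 19.44
  Execution 55 × 0.51 = 28.05
  Innovation 93.5 × 0.19 = 17.765
  Difficulty 59 × 0.06 = 3.54
Sum = 68.795
68.795 is ≥ 68 and < 71 → D+

D+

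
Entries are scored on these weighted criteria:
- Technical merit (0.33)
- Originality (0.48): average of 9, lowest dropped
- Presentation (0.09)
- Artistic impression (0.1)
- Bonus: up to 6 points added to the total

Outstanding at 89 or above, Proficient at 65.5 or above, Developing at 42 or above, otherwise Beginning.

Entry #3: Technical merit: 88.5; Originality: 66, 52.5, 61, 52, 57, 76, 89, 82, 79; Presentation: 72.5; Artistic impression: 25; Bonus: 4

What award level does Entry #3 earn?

Proficient

Originality: drop 52 → average of remaining 8 = 562.5/8 = 70.3125
Weighted total:
  Technical merit 88.5 × 0.33 = 29.205
  Originality 70.3125 × 0.48 = 33.75
  Presentation 72.5 × 0.09 = 6.525
  Artistic impression 25 × 0.1 = 2.5
Sum = 71.98
Bonus: 71.98 + 4 = 75.98
75.98 is ≥ 65.5 and < 89 → Proficient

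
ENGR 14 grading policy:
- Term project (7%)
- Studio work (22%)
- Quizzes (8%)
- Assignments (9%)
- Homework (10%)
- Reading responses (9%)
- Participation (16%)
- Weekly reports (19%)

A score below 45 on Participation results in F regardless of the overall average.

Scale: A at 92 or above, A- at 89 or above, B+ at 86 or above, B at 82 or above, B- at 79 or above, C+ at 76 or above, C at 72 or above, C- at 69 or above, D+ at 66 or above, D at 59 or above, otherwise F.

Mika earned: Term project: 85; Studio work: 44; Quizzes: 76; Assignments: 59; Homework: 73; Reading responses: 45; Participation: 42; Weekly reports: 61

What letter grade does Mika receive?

Participation score 42 < 45: minimum not met.
Weighted total:
  Term project 85 × 0.07 = 5.95
  Studio work 44 × 0.22 = 9.68
  Quizzes 76 × 0.08 = 6.08
  Assignments 59 × 0.09 = 5.31
  Homework 73 × 0.1 = 7.3
  Reading responses 45 × 0.09 = 4.05
  Participation 42 × 0.16 = 6.72
  Weekly reports 61 × 0.19 = 11.59
Sum = 56.68
Because the Participation minimum was not met, the result is F.

F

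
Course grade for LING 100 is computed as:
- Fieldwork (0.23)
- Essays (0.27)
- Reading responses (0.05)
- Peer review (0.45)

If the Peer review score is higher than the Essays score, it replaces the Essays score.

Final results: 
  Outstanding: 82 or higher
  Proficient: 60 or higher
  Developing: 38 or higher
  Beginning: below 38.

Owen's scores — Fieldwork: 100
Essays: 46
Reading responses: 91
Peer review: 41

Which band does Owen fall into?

Peer review (41) ≤ Essays (46), so Essays stays at 46.
Weighted total:
  Fieldwork 100 × 0.23 = 23
  Essays 46 × 0.27 = 12.42
  Reading responses 91 × 0.05 = 4.55
  Peer review 41 × 0.45 = 18.45
Sum = 58.42
58.42 is ≥ 38 and < 60 → Developing

Developing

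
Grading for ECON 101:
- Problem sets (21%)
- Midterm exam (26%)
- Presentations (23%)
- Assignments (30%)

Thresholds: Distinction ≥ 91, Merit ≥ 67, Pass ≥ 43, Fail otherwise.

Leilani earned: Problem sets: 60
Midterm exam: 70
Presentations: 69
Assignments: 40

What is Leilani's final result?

Pass

Weighted total:
  Problem sets 60 × 0.21 = 12.6
  Midterm exam 70 × 0.26 = 18.2
  Presentations 69 × 0.23 = 15.87
  Assignments 40 × 0.3 = 12
Sum = 58.67
58.67 is ≥ 43 and < 67 → Pass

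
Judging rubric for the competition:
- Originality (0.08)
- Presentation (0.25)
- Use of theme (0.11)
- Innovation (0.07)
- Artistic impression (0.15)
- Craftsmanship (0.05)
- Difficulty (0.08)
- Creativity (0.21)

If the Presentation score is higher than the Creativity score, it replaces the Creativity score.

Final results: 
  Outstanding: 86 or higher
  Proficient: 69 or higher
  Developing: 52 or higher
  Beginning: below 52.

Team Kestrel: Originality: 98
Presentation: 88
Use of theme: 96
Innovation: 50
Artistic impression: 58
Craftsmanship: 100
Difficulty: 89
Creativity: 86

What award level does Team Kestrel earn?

Proficient

Presentation (88) > Creativity (86), so Creativity counts as 88.
Weighted total:
  Originality 98 × 0.08 = 7.84
  Presentation 88 × 0.25 = 22
  Use of theme 96 × 0.11 = 10.56
  Innovation 50 × 0.07 = 3.5
  Artistic impression 58 × 0.15 = 8.7
  Craftsmanship 100 × 0.05 = 5
  Difficulty 89 × 0.08 = 7.12
  Creativity 88 × 0.21 = 18.48
Sum = 83.2
83.2 is ≥ 69 and < 86 → Proficient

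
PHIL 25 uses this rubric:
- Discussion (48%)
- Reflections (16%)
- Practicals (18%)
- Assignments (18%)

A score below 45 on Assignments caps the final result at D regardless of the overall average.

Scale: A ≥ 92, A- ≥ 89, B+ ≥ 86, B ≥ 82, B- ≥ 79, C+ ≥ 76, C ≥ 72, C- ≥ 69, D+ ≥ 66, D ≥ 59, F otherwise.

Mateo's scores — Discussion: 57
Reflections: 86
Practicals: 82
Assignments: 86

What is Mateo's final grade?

Assignments score 86 ≥ 45: minimum met.
Weighted total:
  Discussion 57 × 0.48 = 27.36
  Reflections 86 × 0.16 = 13.76
  Practicals 82 × 0.18 = 14.76
  Assignments 86 × 0.18 = 15.48
Sum = 71.36
71.36 is ≥ 69 and < 72 → C-

C-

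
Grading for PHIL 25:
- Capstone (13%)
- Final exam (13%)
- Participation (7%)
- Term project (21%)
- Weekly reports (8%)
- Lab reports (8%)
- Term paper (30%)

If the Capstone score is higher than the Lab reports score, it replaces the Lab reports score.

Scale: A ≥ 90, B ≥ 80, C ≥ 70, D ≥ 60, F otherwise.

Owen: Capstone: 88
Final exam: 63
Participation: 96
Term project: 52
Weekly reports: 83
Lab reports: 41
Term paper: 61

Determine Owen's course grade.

D

Capstone (88) > Lab reports (41), so Lab reports counts as 88.
Weighted total:
  Capstone 88 × 0.13 = 11.44
  Final exam 63 × 0.13 = 8.19
  Participation 96 × 0.07 = 6.72
  Term project 52 × 0.21 = 10.92
  Weekly reports 83 × 0.08 = 6.64
  Lab reports 88 × 0.08 = 7.04
  Term paper 61 × 0.3 = 18.3
Sum = 69.25
69.25 is ≥ 60 and < 70 → D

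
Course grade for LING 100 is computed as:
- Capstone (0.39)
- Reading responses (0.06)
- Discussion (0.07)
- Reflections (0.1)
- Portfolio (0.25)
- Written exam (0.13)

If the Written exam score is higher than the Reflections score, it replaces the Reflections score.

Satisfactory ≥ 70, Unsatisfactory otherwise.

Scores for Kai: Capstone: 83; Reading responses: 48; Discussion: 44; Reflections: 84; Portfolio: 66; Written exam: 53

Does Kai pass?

Satisfactory

Written exam (53) ≤ Reflections (84), so Reflections stays at 84.
Weighted total:
  Capstone 83 × 0.39 = 32.37
  Reading responses 48 × 0.06 = 2.88
  Discussion 44 × 0.07 = 3.08
  Reflections 84 × 0.1 = 8.4
  Portfolio 66 × 0.25 = 16.5
  Written exam 53 × 0.13 = 6.89
Sum = 70.12
70.12 ≥ 70 → Satisfactory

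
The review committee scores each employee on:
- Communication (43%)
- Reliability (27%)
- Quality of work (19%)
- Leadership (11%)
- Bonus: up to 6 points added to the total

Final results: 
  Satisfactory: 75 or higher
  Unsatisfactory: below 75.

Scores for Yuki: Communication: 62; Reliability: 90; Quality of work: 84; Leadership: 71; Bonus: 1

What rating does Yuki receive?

Weighted total:
  Communication 62 × 0.43 = 26.66
  Reliability 90 × 0.27 = 24.3
  Quality of work 84 × 0.19 = 15.96
  Leadership 71 × 0.11 = 7.81
Sum = 74.73
Bonus: 74.73 + 1 = 75.73
75.73 ≥ 75 → Satisfactory

Satisfactory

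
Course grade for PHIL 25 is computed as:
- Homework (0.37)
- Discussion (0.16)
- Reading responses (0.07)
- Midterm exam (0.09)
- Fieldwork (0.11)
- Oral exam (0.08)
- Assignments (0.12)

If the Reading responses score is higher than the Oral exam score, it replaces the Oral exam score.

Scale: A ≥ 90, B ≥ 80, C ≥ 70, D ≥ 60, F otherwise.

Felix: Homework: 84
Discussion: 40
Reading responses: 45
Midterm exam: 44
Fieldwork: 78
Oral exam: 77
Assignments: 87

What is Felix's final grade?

D

Reading responses (45) ≤ Oral exam (77), so Oral exam stays at 77.
Weighted total:
  Homework 84 × 0.37 = 31.08
  Discussion 40 × 0.16 = 6.4
  Reading responses 45 × 0.07 = 3.15
  Midterm exam 44 × 0.09 = 3.96
  Fieldwork 78 × 0.11 = 8.58
  Oral exam 77 × 0.08 = 6.16
  Assignments 87 × 0.12 = 10.44
Sum = 69.77
69.77 is ≥ 60 and < 70 → D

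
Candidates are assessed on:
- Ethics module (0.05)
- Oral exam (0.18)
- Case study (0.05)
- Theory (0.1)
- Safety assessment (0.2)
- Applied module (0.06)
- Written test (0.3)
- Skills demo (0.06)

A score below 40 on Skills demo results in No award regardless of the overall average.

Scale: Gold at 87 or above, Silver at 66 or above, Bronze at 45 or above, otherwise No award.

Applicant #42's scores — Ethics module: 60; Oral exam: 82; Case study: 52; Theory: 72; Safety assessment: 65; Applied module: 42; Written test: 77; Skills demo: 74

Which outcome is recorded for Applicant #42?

Skills demo score 74 ≥ 40: minimum met.
Weighted total:
  Ethics module 60 × 0.05 = 3
  Oral exam 82 × 0.18 = 14.76
  Case study 52 × 0.05 = 2.6
  Theory 72 × 0.1 = 7.2
  Safety assessment 65 × 0.2 = 13
  Applied module 42 × 0.06 = 2.52
  Written test 77 × 0.3 = 23.1
  Skills demo 74 × 0.06 = 4.44
Sum = 70.62
70.62 is ≥ 66 and < 87 → Silver

Silver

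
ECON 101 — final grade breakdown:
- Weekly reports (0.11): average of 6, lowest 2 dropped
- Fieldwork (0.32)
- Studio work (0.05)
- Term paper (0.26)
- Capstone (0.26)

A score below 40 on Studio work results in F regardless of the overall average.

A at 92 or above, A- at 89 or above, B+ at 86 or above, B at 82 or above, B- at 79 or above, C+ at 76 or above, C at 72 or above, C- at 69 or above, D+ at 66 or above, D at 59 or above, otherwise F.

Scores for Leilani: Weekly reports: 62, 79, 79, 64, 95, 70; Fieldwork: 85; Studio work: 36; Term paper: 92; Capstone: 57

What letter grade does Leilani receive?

Weekly reports: drop 62, 64 → average of remaining 4 = 323/4 = 80.75
Studio work score 36 < 40: minimum not met.
Weighted total:
  Weekly reports 80.75 × 0.11 = 8.8825
  Fieldwork 85 × 0.32 = 27.2
  Studio work 36 × 0.05 = 1.8
  Term paper 92 × 0.26 = 23.92
  Capstone 57 × 0.26 = 14.82
Sum = 76.6225
Because the Studio work minimum was not met, the result is F.

F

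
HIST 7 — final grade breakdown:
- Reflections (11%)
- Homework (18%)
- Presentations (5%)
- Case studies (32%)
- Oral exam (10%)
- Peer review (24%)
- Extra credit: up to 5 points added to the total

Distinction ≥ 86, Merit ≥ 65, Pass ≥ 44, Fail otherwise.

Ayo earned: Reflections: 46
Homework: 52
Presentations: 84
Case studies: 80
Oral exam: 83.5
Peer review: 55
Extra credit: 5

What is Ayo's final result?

Weighted total:
  Reflections 46 × 0.11 = 5.06
  Homework 52 × 0.18 = 9.36
  Presentations 84 × 0.05 = 4.2
  Case studies 80 × 0.32 = 25.6
  Oral exam 83.5 × 0.1 = 8.35
  Peer review 55 × 0.24 = 13.2
Sum = 65.77
Extra credit: 65.77 + 5 = 70.77
70.77 is ≥ 65 and < 86 → Merit

Merit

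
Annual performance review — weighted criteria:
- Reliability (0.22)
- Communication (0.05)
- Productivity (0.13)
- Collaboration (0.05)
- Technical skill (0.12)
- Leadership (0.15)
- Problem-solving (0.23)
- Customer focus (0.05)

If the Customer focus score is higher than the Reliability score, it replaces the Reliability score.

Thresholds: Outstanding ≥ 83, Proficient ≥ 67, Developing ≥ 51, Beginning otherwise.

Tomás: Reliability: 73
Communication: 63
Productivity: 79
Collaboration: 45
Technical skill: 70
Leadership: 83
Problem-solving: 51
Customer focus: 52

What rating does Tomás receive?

Customer focus (52) ≤ Reliability (73), so Reliability stays at 73.
Weighted total:
  Reliability 73 × 0.22 = 16.06
  Communication 63 × 0.05 = 3.15
  Productivity 79 × 0.13 = 10.27
  Collaboration 45 × 0.05 = 2.25
  Technical skill 70 × 0.12 = 8.4
  Leadership 83 × 0.15 = 12.45
  Problem-solving 51 × 0.23 = 11.73
  Customer focus 52 × 0.05 = 2.6
Sum = 66.91
66.91 is ≥ 51 and < 67 → Developing

Developing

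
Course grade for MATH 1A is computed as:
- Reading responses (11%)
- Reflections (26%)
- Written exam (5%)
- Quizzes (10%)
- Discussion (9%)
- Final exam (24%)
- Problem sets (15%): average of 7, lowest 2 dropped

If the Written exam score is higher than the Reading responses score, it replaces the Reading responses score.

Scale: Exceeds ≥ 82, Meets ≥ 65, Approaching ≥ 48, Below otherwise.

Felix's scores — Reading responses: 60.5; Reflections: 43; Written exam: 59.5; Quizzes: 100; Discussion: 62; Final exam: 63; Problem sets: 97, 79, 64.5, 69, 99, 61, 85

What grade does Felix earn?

Problem sets: drop 61, 64.5 → average of remaining 5 = 429/5 = 85.8
Written exam (59.5) ≤ Reading responses (60.5), so Reading responses stays at 60.5.
Weighted total:
  Reading responses 60.5 × 0.11 = 6.655
  Reflections 43 × 0.26 = 11.18
  Written exam 59.5 × 0.05 = 2.975
  Quizzes 100 × 0.1 = 10
  Discussion 62 × 0.09 = 5.58
  Final exam 63 × 0.24 = 15.12
  Problem sets 85.8 × 0.15 = 12.87
Sum = 64.38
64.38 is ≥ 48 and < 65 → Approaching

Approaching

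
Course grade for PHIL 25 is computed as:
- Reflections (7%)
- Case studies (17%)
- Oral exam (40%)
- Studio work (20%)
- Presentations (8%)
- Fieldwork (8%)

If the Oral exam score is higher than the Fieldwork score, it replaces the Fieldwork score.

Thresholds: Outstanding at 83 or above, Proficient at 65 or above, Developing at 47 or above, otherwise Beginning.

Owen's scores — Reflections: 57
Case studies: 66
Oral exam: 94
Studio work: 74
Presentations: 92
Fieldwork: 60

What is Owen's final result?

Oral exam (94) > Fieldwork (60), so Fieldwork counts as 94.
Weighted total:
  Reflections 57 × 0.07 = 3.99
  Case studies 66 × 0.17 = 11.22
  Oral exam 94 × 0.4 = 37.6
  Studio work 74 × 0.2 = 14.8
  Presentations 92 × 0.08 = 7.36
  Fieldwork 94 × 0.08 = 7.52
Sum = 82.49
82.49 is ≥ 65 and < 83 → Proficient

Proficient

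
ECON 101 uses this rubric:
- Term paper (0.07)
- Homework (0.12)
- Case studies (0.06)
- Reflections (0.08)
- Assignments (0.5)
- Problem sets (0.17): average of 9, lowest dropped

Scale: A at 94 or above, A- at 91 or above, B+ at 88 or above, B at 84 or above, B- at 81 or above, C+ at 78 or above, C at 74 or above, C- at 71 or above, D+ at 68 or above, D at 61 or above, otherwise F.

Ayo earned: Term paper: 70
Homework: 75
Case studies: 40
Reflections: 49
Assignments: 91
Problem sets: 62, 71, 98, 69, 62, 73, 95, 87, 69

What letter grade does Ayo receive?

Problem sets: drop 62 → average of remaining 8 = 624/8 = 78
Weighted total:
  Term paper 70 × 0.07 = 4.9
  Homework 75 × 0.12 = 9
  Case studies 40 × 0.06 = 2.4
  Reflections 49 × 0.08 = 3.92
  Assignments 91 × 0.5 = 45.5
  Problem sets 78 × 0.17 = 13.26
Sum = 78.98
78.98 is ≥ 78 and < 81 → C+

C+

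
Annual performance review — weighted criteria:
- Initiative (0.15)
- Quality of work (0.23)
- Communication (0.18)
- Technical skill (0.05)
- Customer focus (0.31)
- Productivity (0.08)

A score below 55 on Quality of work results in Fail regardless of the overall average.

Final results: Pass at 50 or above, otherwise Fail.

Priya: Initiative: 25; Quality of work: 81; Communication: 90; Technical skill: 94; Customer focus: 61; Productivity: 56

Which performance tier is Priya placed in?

Quality of work score 81 ≥ 55: minimum met.
Weighted total:
  Initiative 25 × 0.15 = 3.75
  Quality of work 81 × 0.23 = 18.63
  Communication 90 × 0.18 = 16.2
  Technical skill 94 × 0.05 = 4.7
  Customer focus 61 × 0.31 = 18.91
  Productivity 56 × 0.08 = 4.48
Sum = 66.67
66.67 ≥ 50 → Pass

Pass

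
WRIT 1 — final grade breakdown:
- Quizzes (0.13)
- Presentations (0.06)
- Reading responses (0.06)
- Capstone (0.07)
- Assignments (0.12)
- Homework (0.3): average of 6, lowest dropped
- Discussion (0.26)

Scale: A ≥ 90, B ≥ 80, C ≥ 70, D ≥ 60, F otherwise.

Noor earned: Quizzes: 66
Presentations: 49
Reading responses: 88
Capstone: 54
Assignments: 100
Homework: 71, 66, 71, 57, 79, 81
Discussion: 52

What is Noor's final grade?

D

Homework: drop 57 → average of remaining 5 = 368/5 = 73.6
Weighted total:
  Quizzes 66 × 0.13 = 8.58
  Presentations 49 × 0.06 = 2.94
  Reading responses 88 × 0.06 = 5.28
  Capstone 54 × 0.07 = 3.78
  Assignments 100 × 0.12 = 12
  Homework 73.6 × 0.3 = 22.08
  Discussion 52 × 0.26 = 13.52
Sum = 68.18
68.18 is ≥ 60 and < 70 → D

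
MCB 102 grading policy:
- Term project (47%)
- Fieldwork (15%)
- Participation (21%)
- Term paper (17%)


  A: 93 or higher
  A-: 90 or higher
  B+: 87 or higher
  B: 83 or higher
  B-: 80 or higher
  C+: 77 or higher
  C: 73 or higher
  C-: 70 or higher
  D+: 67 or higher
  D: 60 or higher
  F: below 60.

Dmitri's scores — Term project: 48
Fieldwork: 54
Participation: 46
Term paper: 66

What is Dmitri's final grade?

F

Weighted total:
  Term project 48 × 0.47 = 22.56
  Fieldwork 54 × 0.15 = 8.1
  Participation 46 × 0.21 = 9.66
  Term paper 66 × 0.17 = 11.22
Sum = 51.54
51.54 < 60 → F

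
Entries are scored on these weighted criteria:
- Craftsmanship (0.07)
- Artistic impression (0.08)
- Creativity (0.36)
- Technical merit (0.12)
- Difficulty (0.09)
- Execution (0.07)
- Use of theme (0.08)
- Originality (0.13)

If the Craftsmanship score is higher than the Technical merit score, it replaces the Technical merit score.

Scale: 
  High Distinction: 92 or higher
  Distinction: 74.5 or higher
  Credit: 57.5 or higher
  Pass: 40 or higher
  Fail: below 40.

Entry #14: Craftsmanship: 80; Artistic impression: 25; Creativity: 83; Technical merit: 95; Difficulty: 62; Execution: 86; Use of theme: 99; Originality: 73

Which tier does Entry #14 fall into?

Distinction

Craftsmanship (80) ≤ Technical merit (95), so Technical merit stays at 95.
Weighted total:
  Craftsmanship 80 × 0.07 = 5.6
  Artistic impression 25 × 0.08 = 2
  Creativity 83 × 0.36 = 29.88
  Technical merit 95 × 0.12 = 11.4
  Difficulty 62 × 0.09 = 5.58
  Execution 86 × 0.07 = 6.02
  Use of theme 99 × 0.08 = 7.92
  Originality 73 × 0.13 = 9.49
Sum = 77.89
77.89 is ≥ 74.5 and < 92 → Distinction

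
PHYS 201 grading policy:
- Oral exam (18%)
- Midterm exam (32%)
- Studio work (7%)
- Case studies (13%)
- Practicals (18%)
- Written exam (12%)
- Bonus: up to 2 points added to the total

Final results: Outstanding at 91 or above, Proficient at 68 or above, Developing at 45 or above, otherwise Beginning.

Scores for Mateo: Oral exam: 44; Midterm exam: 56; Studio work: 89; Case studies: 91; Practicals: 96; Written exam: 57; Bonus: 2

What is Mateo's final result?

Weighted total:
  Oral exam 44 × 0.18 = 7.92
  Midterm exam 56 × 0.32 = 17.92
  Studio work 89 × 0.07 = 6.23
  Case studies 91 × 0.13 = 11.83
  Practicals 96 × 0.18 = 17.28
  Written exam 57 × 0.12 = 6.84
Sum = 68.02
Bonus: 68.02 + 2 = 70.02
70.02 is ≥ 68 and < 91 → Proficient

Proficient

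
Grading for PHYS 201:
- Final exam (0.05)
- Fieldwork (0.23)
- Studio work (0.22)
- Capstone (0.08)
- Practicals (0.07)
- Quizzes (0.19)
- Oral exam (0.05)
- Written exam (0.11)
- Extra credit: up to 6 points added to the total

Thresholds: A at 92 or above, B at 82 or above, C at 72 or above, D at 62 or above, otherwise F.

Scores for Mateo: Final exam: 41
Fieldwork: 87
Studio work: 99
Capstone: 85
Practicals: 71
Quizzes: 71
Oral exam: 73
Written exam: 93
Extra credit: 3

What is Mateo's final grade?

B

Weighted total:
  Final exam 41 × 0.05 = 2.05
  Fieldwork 87 × 0.23 = 20.01
  Studio work 99 × 0.22 = 21.78
  Capstone 85 × 0.08 = 6.8
  Practicals 71 × 0.07 = 4.97
  Quizzes 71 × 0.19 = 13.49
  Oral exam 73 × 0.05 = 3.65
  Written exam 93 × 0.11 = 10.23
Sum = 82.98
Extra credit: 82.98 + 3 = 85.98
85.98 is ≥ 82 and < 92 → B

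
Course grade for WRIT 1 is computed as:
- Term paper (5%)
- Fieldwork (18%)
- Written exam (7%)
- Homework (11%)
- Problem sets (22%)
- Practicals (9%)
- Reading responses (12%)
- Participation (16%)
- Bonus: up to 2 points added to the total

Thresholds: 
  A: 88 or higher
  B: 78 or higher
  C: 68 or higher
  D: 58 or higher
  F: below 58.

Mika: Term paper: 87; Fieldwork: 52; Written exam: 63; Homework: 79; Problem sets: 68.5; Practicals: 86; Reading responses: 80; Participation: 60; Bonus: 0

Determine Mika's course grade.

C

Weighted total:
  Term paper 87 × 0.05 = 4.35
  Fieldwork 52 × 0.18 = 9.36
  Written exam 63 × 0.07 = 4.41
  Homework 79 × 0.11 = 8.69
  Problem sets 68.5 × 0.22 = 15.07
  Practicals 86 × 0.09 = 7.74
  Reading responses 80 × 0.12 = 9.6
  Participation 60 × 0.16 = 9.6
Sum = 68.82
Bonus: 68.82 + 0 = 68.82
68.82 is ≥ 68 and < 78 → C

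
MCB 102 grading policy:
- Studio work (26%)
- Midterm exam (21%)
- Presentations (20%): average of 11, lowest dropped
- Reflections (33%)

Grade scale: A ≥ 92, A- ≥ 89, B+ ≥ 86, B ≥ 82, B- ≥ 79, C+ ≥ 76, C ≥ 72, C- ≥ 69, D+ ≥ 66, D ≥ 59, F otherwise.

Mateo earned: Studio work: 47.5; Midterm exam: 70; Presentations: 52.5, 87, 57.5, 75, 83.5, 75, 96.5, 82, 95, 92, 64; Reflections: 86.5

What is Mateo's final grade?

C-

Presentations: drop 52.5 → average of remaining 10 = 807.5/10 = 80.75
Weighted total:
  Studio work 47.5 × 0.26 = 12.35
  Midterm exam 70 × 0.21 = 14.7
  Presentations 80.75 × 0.2 = 16.15
  Reflections 86.5 × 0.33 = 28.545
Sum = 71.745
71.745 is ≥ 69 and < 72 → C-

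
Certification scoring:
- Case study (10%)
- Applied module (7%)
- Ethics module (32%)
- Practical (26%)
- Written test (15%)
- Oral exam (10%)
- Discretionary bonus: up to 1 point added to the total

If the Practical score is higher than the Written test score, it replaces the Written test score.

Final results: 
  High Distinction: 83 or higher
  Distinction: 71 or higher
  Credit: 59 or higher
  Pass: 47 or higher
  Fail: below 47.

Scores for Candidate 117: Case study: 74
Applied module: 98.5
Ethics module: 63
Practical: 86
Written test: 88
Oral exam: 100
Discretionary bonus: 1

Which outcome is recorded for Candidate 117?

Practical (86) ≤ Written test (88), so Written test stays at 88.
Weighted total:
  Case study 74 × 0.1 = 7.4
  Applied module 98.5 × 0.07 = 6.895
  Ethics module 63 × 0.32 = 20.16
  Practical 86 × 0.26 = 22.36
  Written test 88 × 0.15 = 13.2
  Oral exam 100 × 0.1 = 10
Sum = 80.015
Discretionary bonus: 80.015 + 1 = 81.015
81.015 is ≥ 71 and < 83 → Distinction

Distinction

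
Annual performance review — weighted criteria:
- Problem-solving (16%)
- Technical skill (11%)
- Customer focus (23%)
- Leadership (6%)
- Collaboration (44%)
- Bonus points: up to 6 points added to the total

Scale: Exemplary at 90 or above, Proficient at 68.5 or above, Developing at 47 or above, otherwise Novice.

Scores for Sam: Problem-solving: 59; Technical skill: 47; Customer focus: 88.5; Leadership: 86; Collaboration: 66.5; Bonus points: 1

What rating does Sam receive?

Proficient

Weighted total:
  Problem-solving 59 × 0.16 = 9.44
  Technical skill 47 × 0.11 = 5.17
  Customer focus 88.5 × 0.23 = 20.355
  Leadership 86 × 0.06 = 5.16
  Collaboration 66.5 × 0.44 = 29.26
Sum = 69.385
Bonus points: 69.385 + 1 = 70.385
70.385 is ≥ 68.5 and < 90 → Proficient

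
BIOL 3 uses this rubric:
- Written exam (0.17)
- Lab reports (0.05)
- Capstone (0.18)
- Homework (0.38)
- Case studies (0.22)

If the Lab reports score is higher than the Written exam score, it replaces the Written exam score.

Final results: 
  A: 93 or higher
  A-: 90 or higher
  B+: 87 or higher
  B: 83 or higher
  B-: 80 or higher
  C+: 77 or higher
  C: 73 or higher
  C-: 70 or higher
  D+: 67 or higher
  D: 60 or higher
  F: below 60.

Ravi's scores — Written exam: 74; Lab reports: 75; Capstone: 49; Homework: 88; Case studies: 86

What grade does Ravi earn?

Lab reports (75) > Written exam (74), so Written exam counts as 75.
Weighted total:
  Written exam 75 × 0.17 = 12.75
  Lab reports 75 × 0.05 = 3.75
  Capstone 49 × 0.18 = 8.82
  Homework 88 × 0.38 = 33.44
  Case studies 86 × 0.22 = 18.92
Sum = 77.68
77.68 is ≥ 77 and < 80 → C+

C+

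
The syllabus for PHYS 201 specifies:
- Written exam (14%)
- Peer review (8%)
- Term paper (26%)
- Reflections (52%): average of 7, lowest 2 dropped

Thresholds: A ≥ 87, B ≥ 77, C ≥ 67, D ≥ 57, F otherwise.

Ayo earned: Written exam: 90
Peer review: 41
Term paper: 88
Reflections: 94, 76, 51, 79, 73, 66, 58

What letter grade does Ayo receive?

B

Reflections: drop 51, 58 → average of remaining 5 = 388/5 = 77.6
Weighted total:
  Written exam 90 × 0.14 = 12.6
  Peer review 41 × 0.08 = 3.28
  Term paper 88 × 0.26 = 22.88
  Reflections 77.6 × 0.52 = 40.352
Sum = 79.112
79.112 is ≥ 77 and < 87 → B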